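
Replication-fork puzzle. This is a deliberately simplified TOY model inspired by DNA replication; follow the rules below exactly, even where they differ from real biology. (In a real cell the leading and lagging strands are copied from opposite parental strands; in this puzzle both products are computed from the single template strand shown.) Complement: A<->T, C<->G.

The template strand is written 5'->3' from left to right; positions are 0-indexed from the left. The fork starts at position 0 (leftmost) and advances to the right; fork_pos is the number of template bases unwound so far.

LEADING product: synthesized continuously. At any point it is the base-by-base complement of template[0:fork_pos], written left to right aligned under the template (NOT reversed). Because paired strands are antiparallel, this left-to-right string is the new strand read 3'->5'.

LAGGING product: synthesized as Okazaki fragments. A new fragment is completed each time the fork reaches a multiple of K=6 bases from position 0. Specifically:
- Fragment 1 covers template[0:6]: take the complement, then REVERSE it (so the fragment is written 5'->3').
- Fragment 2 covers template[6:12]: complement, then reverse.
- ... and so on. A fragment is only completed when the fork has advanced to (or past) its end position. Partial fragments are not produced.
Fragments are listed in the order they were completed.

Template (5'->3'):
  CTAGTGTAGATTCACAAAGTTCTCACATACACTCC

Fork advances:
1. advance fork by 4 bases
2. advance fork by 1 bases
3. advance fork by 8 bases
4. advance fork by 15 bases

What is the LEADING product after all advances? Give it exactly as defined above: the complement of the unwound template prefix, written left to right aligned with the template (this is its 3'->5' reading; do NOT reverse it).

Step 1: advance 4 -> fork_pos = 0 + 4 = 4.
Step 2: advance 1 -> fork_pos = 4 + 1 = 5.
Step 3: advance 8 -> fork_pos = 5 + 8 = 13.
Step 4: advance 15 -> fork_pos = 13 + 15 = 28.
Unwound prefix: template[0:28] = CTAGTGTAGATTCACAAAGTTCTCACAT
Complement it base by base (A<->T, C<->G), keeping left-to-right order:
  [0:5] CTAGT -> GATCA
  [5:10] GTAGA -> CATCT
  [10:15] TTCAC -> AAGTG
  [15:20] AAAGT -> TTTCA
  [20:25] TCTCA -> AGAGT
  [25:28] CAT -> GTA
Concatenate: GATCACATCTAAGTGTTTCAAGAGTGTA (length 28; written aligned with the template, i.e. 3'->5').

Answer: GATCACATCTAAGTGTTTCAAGAGTGTA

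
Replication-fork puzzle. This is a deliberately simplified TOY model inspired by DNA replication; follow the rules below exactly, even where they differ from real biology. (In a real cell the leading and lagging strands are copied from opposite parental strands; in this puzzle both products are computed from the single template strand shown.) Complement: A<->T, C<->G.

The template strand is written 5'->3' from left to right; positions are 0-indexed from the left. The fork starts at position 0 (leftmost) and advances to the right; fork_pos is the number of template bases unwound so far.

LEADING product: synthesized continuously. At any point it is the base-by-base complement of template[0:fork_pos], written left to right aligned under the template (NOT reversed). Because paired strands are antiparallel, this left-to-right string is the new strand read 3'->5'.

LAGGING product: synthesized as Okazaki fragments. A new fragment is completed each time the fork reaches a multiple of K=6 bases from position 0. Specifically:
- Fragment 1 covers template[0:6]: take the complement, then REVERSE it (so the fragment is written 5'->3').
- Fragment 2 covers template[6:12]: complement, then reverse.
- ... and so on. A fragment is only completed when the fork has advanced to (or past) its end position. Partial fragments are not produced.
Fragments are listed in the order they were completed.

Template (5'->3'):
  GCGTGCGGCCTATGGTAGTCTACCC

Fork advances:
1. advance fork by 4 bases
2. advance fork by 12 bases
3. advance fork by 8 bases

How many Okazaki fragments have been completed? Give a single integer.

Answer: 4

Derivation:
Step 1: advance 4 -> fork_pos = 0 + 4 = 4. Next multiple of 6 is 6 (not reached); still 0 fragment(s).
Step 2: advance 12 -> fork_pos = 4 + 12 = 16. Reached multiple(s) of 6: 6, 12 -> fragments 1-2 completed (2 total).
Step 3: advance 8 -> fork_pos = 16 + 8 = 24. Reached multiple(s) of 6: 18, 24 -> fragments 3-4 completed (4 total).
Check: final fork_pos = 24; the multiples of 6 that are <= 24 are 6..24 -> 24 // 6 = 4 completed fragment(s).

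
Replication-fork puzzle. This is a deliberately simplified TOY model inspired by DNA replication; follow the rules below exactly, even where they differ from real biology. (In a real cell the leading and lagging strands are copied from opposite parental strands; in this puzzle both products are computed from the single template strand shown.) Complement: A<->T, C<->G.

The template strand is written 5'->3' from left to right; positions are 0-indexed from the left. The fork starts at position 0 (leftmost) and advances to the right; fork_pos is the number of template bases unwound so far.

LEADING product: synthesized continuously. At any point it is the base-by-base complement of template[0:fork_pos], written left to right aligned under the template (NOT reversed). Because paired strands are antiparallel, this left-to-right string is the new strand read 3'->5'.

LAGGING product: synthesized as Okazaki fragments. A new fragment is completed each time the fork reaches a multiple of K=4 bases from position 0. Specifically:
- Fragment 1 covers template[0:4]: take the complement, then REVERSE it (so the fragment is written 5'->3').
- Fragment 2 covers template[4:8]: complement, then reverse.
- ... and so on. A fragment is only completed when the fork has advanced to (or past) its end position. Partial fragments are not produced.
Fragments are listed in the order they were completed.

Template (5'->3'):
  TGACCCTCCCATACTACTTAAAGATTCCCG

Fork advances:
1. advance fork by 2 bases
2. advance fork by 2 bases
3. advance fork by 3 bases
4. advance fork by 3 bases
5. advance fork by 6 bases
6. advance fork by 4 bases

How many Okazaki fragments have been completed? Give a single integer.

Step 1: advance 2 -> fork_pos = 0 + 2 = 2. Next multiple of 4 is 4 (not reached); still 0 fragment(s).
Step 2: advance 2 -> fork_pos = 2 + 2 = 4. Reached multiple(s) of 4: 4 -> fragment 1 completed (1 total).
Step 3: advance 3 -> fork_pos = 4 + 3 = 7. Next multiple of 4 is 8 (not reached); still 1 fragment(s).
Step 4: advance 3 -> fork_pos = 7 + 3 = 10. Reached multiple(s) of 4: 8 -> fragment 2 completed (2 total).
Step 5: advance 6 -> fork_pos = 10 + 6 = 16. Reached multiple(s) of 4: 12, 16 -> fragments 3-4 completed (4 total).
Step 6: advance 4 -> fork_pos = 16 + 4 = 20. Reached multiple(s) of 4: 20 -> fragment 5 completed (5 total).
Check: final fork_pos = 20; the multiples of 4 that are <= 20 are 4..20 -> 20 // 4 = 5 completed fragment(s).

Answer: 5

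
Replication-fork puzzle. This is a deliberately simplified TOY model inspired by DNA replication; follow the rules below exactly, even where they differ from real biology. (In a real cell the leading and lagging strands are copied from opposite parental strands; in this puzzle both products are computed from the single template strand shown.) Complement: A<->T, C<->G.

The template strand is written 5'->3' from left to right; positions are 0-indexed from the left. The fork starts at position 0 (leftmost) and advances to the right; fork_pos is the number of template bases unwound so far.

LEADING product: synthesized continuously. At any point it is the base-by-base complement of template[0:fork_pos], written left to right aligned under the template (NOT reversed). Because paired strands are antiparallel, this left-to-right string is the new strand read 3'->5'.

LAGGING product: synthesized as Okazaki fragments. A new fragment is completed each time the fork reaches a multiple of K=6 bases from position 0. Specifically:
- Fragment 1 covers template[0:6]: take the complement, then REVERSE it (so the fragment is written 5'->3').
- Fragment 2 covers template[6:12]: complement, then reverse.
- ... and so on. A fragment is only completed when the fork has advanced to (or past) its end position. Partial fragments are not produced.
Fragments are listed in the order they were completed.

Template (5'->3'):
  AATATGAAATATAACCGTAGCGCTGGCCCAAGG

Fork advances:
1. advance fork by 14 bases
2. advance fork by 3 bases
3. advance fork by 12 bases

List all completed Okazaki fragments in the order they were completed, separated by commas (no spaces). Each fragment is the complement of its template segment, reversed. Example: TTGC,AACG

Answer: CATATT,ATATTT,ACGGTT,AGCGCT

Derivation:
Step 1: advance 14 -> fork_pos = 0 + 14 = 14. Reached multiple(s) of 6: 6, 12 -> fragments 1-2 completed (2 total).
Step 2: advance 3 -> fork_pos = 14 + 3 = 17. Next multiple of 6 is 18 (not reached); still 2 fragment(s).
Step 3: advance 12 -> fork_pos = 17 + 12 = 29. Reached multiple(s) of 6: 18, 24 -> fragments 3-4 completed (4 total).
Final fork_pos = 29, so 4 fragment(s) are complete. Build each: template segment -> complement -> reverse.
Fragment 1: template[0:6] = AATATG -> complement TTATAC -> reversed CATATT
Fragment 2: template[6:12] = AAATAT -> complement TTTATA -> reversed ATATTT
Fragment 3: template[12:18] = AACCGT -> complement TTGGCA -> reversed ACGGTT
Fragment 4: template[18:24] = AGCGCT -> complement TCGCGA -> reversed AGCGCT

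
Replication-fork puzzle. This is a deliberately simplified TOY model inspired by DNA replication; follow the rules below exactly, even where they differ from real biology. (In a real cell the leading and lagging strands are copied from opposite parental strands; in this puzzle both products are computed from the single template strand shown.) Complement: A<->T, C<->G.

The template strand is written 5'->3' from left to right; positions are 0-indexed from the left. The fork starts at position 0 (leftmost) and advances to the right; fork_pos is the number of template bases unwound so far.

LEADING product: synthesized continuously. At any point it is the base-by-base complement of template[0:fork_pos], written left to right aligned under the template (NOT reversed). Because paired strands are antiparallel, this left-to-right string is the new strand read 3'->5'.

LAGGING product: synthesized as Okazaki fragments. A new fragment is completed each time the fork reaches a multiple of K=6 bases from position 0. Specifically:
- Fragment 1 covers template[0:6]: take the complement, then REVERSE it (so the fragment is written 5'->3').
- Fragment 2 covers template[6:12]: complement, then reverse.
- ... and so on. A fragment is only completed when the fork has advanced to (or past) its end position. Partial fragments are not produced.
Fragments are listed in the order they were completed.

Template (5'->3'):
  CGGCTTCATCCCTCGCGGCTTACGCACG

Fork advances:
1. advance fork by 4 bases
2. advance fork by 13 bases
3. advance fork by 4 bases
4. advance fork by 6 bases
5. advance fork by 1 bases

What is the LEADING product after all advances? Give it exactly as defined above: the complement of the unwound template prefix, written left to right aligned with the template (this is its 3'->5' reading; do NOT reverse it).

Step 1: advance 4 -> fork_pos = 0 + 4 = 4.
Step 2: advance 13 -> fork_pos = 4 + 13 = 17.
Step 3: advance 4 -> fork_pos = 17 + 4 = 21.
Step 4: advance 6 -> fork_pos = 21 + 6 = 27.
Step 5: advance 1 -> fork_pos = 27 + 1 = 28.
Unwound prefix: template[0:28] = CGGCTTCATCCCTCGCGGCTTACGCACG
Complement it base by base (A<->T, C<->G), keeping left-to-right order:
  [0:5] CGGCT -> GCCGA
  [5:10] TCATC -> AGTAG
  [10:15] CCTCG -> GGAGC
  [15:20] CGGCT -> GCCGA
  [20:25] TACGC -> ATGCG
  [25:28] ACG -> TGC
Concatenate: GCCGAAGTAGGGAGCGCCGAATGCGTGC (length 28; written aligned with the template, i.e. 3'->5').

Answer: GCCGAAGTAGGGAGCGCCGAATGCGTGC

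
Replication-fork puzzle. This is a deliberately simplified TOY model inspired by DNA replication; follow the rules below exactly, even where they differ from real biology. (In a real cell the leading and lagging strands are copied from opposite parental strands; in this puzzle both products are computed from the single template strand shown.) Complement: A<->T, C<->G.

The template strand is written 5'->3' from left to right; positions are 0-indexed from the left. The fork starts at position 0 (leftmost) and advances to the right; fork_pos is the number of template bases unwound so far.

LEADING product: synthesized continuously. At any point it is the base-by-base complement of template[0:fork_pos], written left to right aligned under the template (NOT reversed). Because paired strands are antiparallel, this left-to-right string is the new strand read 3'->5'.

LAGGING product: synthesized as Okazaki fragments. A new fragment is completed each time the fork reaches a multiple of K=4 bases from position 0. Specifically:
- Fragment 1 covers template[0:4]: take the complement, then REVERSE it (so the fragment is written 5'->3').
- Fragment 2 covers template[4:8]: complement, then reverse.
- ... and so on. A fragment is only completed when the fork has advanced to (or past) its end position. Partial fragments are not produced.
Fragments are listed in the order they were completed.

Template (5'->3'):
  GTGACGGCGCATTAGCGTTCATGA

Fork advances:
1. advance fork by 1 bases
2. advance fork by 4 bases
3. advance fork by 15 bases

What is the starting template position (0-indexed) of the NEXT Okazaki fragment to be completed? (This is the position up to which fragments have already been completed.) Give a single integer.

Answer: 20

Derivation:
Step 1: advance 1 -> fork_pos = 0 + 1 = 1. Next multiple of 4 is 4 (not reached); still 0 fragment(s).
Step 2: advance 4 -> fork_pos = 1 + 4 = 5. Reached multiple(s) of 4: 4 -> fragment 1 completed (1 total).
Step 3: advance 15 -> fork_pos = 5 + 15 = 20. Reached multiple(s) of 4: 8, 12, 16, 20 -> fragments 2-5 completed (5 total).
5 fragment(s) completed, covering template[0:20] (5 x 4 = 20). The next fragment, fragment 6, covers template[20:24], so it starts at position 20.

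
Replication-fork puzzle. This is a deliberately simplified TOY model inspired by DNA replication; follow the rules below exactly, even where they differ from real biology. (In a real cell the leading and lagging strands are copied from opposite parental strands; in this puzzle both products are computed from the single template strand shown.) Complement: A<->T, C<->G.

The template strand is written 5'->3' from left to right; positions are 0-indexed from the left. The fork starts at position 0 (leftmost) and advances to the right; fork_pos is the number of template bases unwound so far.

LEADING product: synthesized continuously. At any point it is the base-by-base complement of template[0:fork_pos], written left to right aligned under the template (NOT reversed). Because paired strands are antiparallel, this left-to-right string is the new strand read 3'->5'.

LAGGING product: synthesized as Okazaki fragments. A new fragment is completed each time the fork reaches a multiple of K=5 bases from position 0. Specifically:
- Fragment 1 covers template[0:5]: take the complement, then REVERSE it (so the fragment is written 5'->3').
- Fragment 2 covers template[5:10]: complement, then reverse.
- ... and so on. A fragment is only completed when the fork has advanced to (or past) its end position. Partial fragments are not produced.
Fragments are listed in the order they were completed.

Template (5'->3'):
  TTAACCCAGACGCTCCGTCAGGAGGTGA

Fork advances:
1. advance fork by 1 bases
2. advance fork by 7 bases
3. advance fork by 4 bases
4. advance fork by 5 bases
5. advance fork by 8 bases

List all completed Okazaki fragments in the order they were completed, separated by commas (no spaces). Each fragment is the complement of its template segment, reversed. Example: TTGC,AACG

Answer: GTTAA,TCTGG,GAGCG,TGACG,CCTCC

Derivation:
Step 1: advance 1 -> fork_pos = 0 + 1 = 1. Next multiple of 5 is 5 (not reached); still 0 fragment(s).
Step 2: advance 7 -> fork_pos = 1 + 7 = 8. Reached multiple(s) of 5: 5 -> fragment 1 completed (1 total).
Step 3: advance 4 -> fork_pos = 8 + 4 = 12. Reached multiple(s) of 5: 10 -> fragment 2 completed (2 total).
Step 4: advance 5 -> fork_pos = 12 + 5 = 17. Reached multiple(s) of 5: 15 -> fragment 3 completed (3 total).
Step 5: advance 8 -> fork_pos = 17 + 8 = 25. Reached multiple(s) of 5: 20, 25 -> fragments 4-5 completed (5 total).
Final fork_pos = 25, so 5 fragment(s) are complete. Build each: template segment -> complement -> reverse.
Fragment 1: template[0:5] = TTAAC -> complement AATTG -> reversed GTTAA
Fragment 2: template[5:10] = CCAGA -> complement GGTCT -> reversed TCTGG
Fragment 3: template[10:15] = CGCTC -> complement GCGAG -> reversed GAGCG
Fragment 4: template[15:20] = CGTCA -> complement GCAGT -> reversed TGACG
Fragment 5: template[20:25] = GGAGG -> complement CCTCC -> reversed CCTCC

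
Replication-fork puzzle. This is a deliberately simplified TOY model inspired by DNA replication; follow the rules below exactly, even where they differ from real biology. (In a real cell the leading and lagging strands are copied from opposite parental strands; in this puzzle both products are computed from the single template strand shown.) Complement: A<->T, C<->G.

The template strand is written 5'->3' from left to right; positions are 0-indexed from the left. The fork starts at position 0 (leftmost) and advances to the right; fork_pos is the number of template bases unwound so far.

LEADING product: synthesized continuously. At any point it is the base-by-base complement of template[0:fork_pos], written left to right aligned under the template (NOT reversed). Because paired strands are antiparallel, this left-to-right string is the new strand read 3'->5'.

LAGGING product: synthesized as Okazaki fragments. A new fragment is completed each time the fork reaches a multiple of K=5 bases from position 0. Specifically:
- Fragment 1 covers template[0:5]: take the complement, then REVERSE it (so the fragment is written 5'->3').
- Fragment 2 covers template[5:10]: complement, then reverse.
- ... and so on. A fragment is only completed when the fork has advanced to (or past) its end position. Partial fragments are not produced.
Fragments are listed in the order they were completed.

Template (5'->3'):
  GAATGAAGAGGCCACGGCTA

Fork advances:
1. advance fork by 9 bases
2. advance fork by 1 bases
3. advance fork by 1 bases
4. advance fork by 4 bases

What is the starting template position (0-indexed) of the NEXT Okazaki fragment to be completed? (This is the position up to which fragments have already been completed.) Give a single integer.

Answer: 15

Derivation:
Step 1: advance 9 -> fork_pos = 0 + 9 = 9. Reached multiple(s) of 5: 5 -> fragment 1 completed (1 total).
Step 2: advance 1 -> fork_pos = 9 + 1 = 10. Reached multiple(s) of 5: 10 -> fragment 2 completed (2 total).
Step 3: advance 1 -> fork_pos = 10 + 1 = 11. Next multiple of 5 is 15 (not reached); still 2 fragment(s).
Step 4: advance 4 -> fork_pos = 11 + 4 = 15. Reached multiple(s) of 5: 15 -> fragment 3 completed (3 total).
3 fragment(s) completed, covering template[0:15] (3 x 5 = 15). The next fragment, fragment 4, covers template[15:20], so it starts at position 15.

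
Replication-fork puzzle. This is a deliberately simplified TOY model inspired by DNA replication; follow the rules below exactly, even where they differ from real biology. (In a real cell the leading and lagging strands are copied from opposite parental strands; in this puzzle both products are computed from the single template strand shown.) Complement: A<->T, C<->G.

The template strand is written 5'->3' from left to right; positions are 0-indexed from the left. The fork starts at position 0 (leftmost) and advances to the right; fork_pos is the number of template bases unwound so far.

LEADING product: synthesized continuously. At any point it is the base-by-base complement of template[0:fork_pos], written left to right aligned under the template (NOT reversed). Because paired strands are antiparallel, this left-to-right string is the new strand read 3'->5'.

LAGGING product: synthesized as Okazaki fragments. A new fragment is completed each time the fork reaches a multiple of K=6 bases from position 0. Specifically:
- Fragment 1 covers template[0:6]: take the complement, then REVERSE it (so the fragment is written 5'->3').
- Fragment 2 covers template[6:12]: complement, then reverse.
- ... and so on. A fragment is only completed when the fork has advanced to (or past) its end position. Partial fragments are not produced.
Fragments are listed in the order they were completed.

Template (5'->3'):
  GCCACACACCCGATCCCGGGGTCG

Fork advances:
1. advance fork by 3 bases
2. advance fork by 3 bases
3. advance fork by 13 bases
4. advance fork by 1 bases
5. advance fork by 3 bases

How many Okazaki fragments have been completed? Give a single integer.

Step 1: advance 3 -> fork_pos = 0 + 3 = 3. Next multiple of 6 is 6 (not reached); still 0 fragment(s).
Step 2: advance 3 -> fork_pos = 3 + 3 = 6. Reached multiple(s) of 6: 6 -> fragment 1 completed (1 total).
Step 3: advance 13 -> fork_pos = 6 + 13 = 19. Reached multiple(s) of 6: 12, 18 -> fragments 2-3 completed (3 total).
Step 4: advance 1 -> fork_pos = 19 + 1 = 20. Next multiple of 6 is 24 (not reached); still 3 fragment(s).
Step 5: advance 3 -> fork_pos = 20 + 3 = 23. Next multiple of 6 is 24 (not reached); still 3 fragment(s).
Check: final fork_pos = 23; the multiples of 6 that are <= 23 are 6..18 -> 23 // 6 = 3 completed fragment(s).

Answer: 3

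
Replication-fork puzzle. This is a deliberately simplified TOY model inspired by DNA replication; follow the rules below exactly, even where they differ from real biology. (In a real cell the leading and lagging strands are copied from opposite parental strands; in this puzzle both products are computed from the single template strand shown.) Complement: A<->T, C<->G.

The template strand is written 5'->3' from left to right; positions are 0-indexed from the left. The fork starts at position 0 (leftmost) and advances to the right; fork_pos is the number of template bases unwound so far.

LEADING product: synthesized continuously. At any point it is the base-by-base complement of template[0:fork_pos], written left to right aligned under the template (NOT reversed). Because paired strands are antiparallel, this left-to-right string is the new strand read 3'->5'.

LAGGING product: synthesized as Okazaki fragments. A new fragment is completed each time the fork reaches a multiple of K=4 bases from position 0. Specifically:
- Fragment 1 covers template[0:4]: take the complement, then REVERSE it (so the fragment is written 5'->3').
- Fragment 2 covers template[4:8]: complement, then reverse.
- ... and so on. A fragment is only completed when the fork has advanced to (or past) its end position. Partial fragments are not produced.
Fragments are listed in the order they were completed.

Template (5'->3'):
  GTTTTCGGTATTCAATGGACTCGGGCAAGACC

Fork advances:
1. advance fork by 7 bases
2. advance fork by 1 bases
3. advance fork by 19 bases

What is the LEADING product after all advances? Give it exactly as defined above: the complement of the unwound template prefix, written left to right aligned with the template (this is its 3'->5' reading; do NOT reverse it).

Step 1: advance 7 -> fork_pos = 0 + 7 = 7.
Step 2: advance 1 -> fork_pos = 7 + 1 = 8.
Step 3: advance 19 -> fork_pos = 8 + 19 = 27.
Unwound prefix: template[0:27] = GTTTTCGGTATTCAATGGACTCGGGCA
Complement it base by base (A<->T, C<->G), keeping left-to-right order:
  [0:5] GTTTT -> CAAAA
  [5:10] CGGTA -> GCCAT
  [10:15] TTCAA -> AAGTT
  [15:20] TGGAC -> ACCTG
  [20:25] TCGGG -> AGCCC
  [25:27] CA -> GT
Concatenate: CAAAAGCCATAAGTTACCTGAGCCCGT (length 27; written aligned with the template, i.e. 3'->5').

Answer: CAAAAGCCATAAGTTACCTGAGCCCGT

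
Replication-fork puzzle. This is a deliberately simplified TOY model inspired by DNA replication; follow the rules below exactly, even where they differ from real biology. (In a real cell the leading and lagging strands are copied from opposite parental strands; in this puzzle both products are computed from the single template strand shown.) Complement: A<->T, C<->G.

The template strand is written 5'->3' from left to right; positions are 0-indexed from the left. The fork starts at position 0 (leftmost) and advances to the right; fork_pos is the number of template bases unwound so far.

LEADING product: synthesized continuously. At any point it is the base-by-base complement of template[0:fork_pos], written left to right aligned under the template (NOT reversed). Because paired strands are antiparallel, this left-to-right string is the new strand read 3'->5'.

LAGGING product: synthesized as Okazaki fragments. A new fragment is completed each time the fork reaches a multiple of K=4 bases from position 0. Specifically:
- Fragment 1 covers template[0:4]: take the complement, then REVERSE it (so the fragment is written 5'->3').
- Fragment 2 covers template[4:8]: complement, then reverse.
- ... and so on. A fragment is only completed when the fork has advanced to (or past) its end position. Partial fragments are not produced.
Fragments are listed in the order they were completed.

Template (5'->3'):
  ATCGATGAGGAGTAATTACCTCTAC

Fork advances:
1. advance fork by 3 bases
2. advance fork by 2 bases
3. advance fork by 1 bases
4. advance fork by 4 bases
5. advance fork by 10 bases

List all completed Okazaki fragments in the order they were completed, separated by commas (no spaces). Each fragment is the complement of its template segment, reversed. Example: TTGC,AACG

Answer: CGAT,TCAT,CTCC,ATTA,GGTA

Derivation:
Step 1: advance 3 -> fork_pos = 0 + 3 = 3. Next multiple of 4 is 4 (not reached); still 0 fragment(s).
Step 2: advance 2 -> fork_pos = 3 + 2 = 5. Reached multiple(s) of 4: 4 -> fragment 1 completed (1 total).
Step 3: advance 1 -> fork_pos = 5 + 1 = 6. Next multiple of 4 is 8 (not reached); still 1 fragment(s).
Step 4: advance 4 -> fork_pos = 6 + 4 = 10. Reached multiple(s) of 4: 8 -> fragment 2 completed (2 total).
Step 5: advance 10 -> fork_pos = 10 + 10 = 20. Reached multiple(s) of 4: 12, 16, 20 -> fragments 3-5 completed (5 total).
Final fork_pos = 20, so 5 fragment(s) are complete. Build each: template segment -> complement -> reverse.
Fragment 1: template[0:4] = ATCG -> complement TAGC -> reversed CGAT
Fragment 2: template[4:8] = ATGA -> complement TACT -> reversed TCAT
Fragment 3: template[8:12] = GGAG -> complement CCTC -> reversed CTCC
Fragment 4: template[12:16] = TAAT -> complement ATTA -> reversed ATTA
Fragment 5: template[16:20] = TACC -> complement ATGG -> reversed GGTA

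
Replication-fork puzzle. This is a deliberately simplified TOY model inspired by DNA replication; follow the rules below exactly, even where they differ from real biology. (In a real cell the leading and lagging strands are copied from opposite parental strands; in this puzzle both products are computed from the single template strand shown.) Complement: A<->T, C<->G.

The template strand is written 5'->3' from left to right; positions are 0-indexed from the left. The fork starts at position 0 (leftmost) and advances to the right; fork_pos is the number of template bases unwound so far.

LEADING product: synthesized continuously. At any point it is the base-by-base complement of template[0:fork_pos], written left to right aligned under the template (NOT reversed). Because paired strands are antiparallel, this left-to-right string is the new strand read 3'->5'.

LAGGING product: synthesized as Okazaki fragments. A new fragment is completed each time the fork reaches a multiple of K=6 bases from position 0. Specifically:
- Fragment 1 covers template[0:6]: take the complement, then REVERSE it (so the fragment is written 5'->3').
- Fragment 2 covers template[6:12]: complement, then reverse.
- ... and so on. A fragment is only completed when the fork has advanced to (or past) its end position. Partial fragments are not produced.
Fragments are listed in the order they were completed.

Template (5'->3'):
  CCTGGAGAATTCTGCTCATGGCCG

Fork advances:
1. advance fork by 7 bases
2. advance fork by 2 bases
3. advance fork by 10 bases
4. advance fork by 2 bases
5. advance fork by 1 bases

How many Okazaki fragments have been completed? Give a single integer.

Step 1: advance 7 -> fork_pos = 0 + 7 = 7. Reached multiple(s) of 6: 6 -> fragment 1 completed (1 total).
Step 2: advance 2 -> fork_pos = 7 + 2 = 9. Next multiple of 6 is 12 (not reached); still 1 fragment(s).
Step 3: advance 10 -> fork_pos = 9 + 10 = 19. Reached multiple(s) of 6: 12, 18 -> fragments 2-3 completed (3 total).
Step 4: advance 2 -> fork_pos = 19 + 2 = 21. Next multiple of 6 is 24 (not reached); still 3 fragment(s).
Step 5: advance 1 -> fork_pos = 21 + 1 = 22. Next multiple of 6 is 24 (not reached); still 3 fragment(s).
Check: final fork_pos = 22; the multiples of 6 that are <= 22 are 6..18 -> 22 // 6 = 3 completed fragment(s).

Answer: 3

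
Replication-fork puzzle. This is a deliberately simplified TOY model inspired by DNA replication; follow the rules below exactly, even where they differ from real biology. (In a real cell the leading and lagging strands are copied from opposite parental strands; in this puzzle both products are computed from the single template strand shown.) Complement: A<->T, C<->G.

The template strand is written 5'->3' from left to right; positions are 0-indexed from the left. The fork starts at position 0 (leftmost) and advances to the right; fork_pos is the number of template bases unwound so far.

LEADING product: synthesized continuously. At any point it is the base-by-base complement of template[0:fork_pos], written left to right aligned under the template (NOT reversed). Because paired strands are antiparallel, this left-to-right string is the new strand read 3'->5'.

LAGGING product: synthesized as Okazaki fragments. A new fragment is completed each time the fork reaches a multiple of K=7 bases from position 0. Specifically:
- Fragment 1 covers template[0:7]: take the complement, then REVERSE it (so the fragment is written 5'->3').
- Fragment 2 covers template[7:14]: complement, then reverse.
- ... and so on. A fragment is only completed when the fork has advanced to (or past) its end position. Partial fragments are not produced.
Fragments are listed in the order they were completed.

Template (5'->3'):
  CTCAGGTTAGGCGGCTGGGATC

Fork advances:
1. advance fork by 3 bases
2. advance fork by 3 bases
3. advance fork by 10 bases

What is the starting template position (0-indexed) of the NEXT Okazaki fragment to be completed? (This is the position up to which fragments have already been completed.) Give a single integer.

Answer: 14

Derivation:
Step 1: advance 3 -> fork_pos = 0 + 3 = 3. Next multiple of 7 is 7 (not reached); still 0 fragment(s).
Step 2: advance 3 -> fork_pos = 3 + 3 = 6. Next multiple of 7 is 7 (not reached); still 0 fragment(s).
Step 3: advance 10 -> fork_pos = 6 + 10 = 16. Reached multiple(s) of 7: 7, 14 -> fragments 1-2 completed (2 total).
2 fragment(s) completed, covering template[0:14] (2 x 7 = 14). The next fragment, fragment 3, covers template[14:21], so it starts at position 14.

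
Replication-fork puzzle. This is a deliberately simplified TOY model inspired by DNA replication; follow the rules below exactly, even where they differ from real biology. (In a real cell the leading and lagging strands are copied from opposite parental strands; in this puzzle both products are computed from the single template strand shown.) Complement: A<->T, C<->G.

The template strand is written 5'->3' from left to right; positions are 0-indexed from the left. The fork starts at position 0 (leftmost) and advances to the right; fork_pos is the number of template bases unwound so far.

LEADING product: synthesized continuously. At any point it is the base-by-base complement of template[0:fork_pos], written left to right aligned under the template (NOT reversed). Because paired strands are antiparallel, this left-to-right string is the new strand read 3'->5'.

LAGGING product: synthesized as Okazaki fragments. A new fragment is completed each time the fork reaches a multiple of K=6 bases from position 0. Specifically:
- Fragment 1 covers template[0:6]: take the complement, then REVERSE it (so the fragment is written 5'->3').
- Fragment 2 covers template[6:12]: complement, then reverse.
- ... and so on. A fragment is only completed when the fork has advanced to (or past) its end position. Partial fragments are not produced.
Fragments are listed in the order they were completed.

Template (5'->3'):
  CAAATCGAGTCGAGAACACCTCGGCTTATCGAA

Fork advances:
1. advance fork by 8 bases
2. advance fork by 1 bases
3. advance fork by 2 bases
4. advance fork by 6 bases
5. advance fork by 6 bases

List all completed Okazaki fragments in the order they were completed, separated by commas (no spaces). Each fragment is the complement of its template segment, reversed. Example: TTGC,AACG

Step 1: advance 8 -> fork_pos = 0 + 8 = 8. Reached multiple(s) of 6: 6 -> fragment 1 completed (1 total).
Step 2: advance 1 -> fork_pos = 8 + 1 = 9. Next multiple of 6 is 12 (not reached); still 1 fragment(s).
Step 3: advance 2 -> fork_pos = 9 + 2 = 11. Next multiple of 6 is 12 (not reached); still 1 fragment(s).
Step 4: advance 6 -> fork_pos = 11 + 6 = 17. Reached multiple(s) of 6: 12 -> fragment 2 completed (2 total).
Step 5: advance 6 -> fork_pos = 17 + 6 = 23. Reached multiple(s) of 6: 18 -> fragment 3 completed (3 total).
Final fork_pos = 23, so 3 fragment(s) are complete. Build each: template segment -> complement -> reverse.
Fragment 1: template[0:6] = CAAATC -> complement GTTTAG -> reversed GATTTG
Fragment 2: template[6:12] = GAGTCG -> complement CTCAGC -> reversed CGACTC
Fragment 3: template[12:18] = AGAACA -> complement TCTTGT -> reversed TGTTCT

Answer: GATTTG,CGACTC,TGTTCT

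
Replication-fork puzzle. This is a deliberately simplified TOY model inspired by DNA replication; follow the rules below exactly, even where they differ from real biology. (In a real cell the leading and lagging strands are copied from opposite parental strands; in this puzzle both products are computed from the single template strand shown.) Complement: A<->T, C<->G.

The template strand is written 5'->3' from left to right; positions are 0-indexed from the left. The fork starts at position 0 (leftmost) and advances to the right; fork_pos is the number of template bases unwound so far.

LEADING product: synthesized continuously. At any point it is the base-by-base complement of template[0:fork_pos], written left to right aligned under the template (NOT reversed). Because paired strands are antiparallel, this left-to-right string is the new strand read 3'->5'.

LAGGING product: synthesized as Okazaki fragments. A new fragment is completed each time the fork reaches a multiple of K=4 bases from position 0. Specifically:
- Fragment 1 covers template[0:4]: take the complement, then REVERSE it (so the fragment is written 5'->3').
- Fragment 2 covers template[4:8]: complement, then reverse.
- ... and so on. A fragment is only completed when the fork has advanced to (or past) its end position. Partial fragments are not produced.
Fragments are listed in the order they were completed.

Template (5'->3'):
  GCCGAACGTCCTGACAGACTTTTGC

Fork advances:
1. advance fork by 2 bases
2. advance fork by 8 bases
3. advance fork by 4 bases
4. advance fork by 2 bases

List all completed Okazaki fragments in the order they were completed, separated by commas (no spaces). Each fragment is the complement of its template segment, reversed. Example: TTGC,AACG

Step 1: advance 2 -> fork_pos = 0 + 2 = 2. Next multiple of 4 is 4 (not reached); still 0 fragment(s).
Step 2: advance 8 -> fork_pos = 2 + 8 = 10. Reached multiple(s) of 4: 4, 8 -> fragments 1-2 completed (2 total).
Step 3: advance 4 -> fork_pos = 10 + 4 = 14. Reached multiple(s) of 4: 12 -> fragment 3 completed (3 total).
Step 4: advance 2 -> fork_pos = 14 + 2 = 16. Reached multiple(s) of 4: 16 -> fragment 4 completed (4 total).
Final fork_pos = 16, so 4 fragment(s) are complete. Build each: template segment -> complement -> reverse.
Fragment 1: template[0:4] = GCCG -> complement CGGC -> reversed CGGC
Fragment 2: template[4:8] = AACG -> complement TTGC -> reversed CGTT
Fragment 3: template[8:12] = TCCT -> complement AGGA -> reversed AGGA
Fragment 4: template[12:16] = GACA -> complement CTGT -> reversed TGTC

Answer: CGGC,CGTT,AGGA,TGTC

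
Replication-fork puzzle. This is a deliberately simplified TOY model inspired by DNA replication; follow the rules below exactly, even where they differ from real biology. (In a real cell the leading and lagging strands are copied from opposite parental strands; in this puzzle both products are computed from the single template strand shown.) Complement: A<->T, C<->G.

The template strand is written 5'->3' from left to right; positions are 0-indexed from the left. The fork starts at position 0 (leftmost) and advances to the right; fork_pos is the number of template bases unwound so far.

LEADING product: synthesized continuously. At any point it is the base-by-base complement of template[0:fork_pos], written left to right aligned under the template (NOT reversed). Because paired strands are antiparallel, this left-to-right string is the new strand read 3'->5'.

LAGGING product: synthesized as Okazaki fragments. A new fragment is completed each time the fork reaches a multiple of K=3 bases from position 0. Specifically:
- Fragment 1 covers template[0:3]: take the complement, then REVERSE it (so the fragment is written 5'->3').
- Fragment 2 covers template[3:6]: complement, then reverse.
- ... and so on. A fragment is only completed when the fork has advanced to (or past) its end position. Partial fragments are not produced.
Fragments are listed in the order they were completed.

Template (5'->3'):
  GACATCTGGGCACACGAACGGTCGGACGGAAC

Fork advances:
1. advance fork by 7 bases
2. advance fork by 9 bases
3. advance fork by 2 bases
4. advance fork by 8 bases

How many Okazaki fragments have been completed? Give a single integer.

Answer: 8

Derivation:
Step 1: advance 7 -> fork_pos = 0 + 7 = 7. Reached multiple(s) of 3: 3, 6 -> fragments 1-2 completed (2 total).
Step 2: advance 9 -> fork_pos = 7 + 9 = 16. Reached multiple(s) of 3: 9, 12, 15 -> fragments 3-5 completed (5 total).
Step 3: advance 2 -> fork_pos = 16 + 2 = 18. Reached multiple(s) of 3: 18 -> fragment 6 completed (6 total).
Step 4: advance 8 -> fork_pos = 18 + 8 = 26. Reached multiple(s) of 3: 21, 24 -> fragments 7-8 completed (8 total).
Check: final fork_pos = 26; the multiples of 3 that are <= 26 are 3..24 -> 26 // 3 = 8 completed fragment(s).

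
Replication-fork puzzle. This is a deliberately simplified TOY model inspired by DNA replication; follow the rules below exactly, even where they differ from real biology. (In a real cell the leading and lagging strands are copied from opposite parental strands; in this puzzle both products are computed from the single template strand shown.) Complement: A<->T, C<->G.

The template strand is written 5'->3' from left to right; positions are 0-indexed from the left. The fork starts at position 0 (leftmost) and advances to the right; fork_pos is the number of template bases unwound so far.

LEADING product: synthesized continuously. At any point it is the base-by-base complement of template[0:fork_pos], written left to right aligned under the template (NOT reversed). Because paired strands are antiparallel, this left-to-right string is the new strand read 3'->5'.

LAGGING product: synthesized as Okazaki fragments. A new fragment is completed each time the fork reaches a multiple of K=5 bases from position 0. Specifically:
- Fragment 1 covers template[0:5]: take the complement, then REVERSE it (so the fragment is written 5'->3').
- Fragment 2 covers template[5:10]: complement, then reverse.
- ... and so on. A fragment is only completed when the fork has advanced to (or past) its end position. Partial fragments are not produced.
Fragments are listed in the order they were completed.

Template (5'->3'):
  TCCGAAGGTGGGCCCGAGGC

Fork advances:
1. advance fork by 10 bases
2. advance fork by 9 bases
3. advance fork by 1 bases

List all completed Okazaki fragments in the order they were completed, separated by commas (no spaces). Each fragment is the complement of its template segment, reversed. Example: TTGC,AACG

Answer: TCGGA,CACCT,GGGCC,GCCTC

Derivation:
Step 1: advance 10 -> fork_pos = 0 + 10 = 10. Reached multiple(s) of 5: 5, 10 -> fragments 1-2 completed (2 total).
Step 2: advance 9 -> fork_pos = 10 + 9 = 19. Reached multiple(s) of 5: 15 -> fragment 3 completed (3 total).
Step 3: advance 1 -> fork_pos = 19 + 1 = 20. Reached multiple(s) of 5: 20 -> fragment 4 completed (4 total).
Final fork_pos = 20, so 4 fragment(s) are complete. Build each: template segment -> complement -> reverse.
Fragment 1: template[0:5] = TCCGA -> complement AGGCT -> reversed TCGGA
Fragment 2: template[5:10] = AGGTG -> complement TCCAC -> reversed CACCT
Fragment 3: template[10:15] = GGCCC -> complement CCGGG -> reversed GGGCC
Fragment 4: template[15:20] = GAGGC -> complement CTCCG -> reversed GCCTC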